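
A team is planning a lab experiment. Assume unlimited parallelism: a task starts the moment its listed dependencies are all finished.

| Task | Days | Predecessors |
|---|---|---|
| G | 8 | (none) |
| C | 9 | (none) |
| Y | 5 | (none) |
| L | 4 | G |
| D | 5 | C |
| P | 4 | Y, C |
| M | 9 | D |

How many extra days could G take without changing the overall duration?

11

C→D→M = 9+5+9 = 23 sets the makespan at 23 days.
The longest chain containing G totals 12 days.
Slack of G = 11 − 0 = 11 days.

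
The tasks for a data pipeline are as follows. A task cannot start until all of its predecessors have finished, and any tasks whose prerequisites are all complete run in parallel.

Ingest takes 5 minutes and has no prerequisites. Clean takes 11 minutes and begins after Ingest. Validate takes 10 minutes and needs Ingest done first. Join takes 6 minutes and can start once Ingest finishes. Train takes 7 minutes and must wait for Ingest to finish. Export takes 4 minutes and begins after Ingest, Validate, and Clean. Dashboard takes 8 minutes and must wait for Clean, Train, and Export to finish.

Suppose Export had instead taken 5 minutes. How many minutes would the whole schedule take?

29

Critical path before the change: Ingest→Clean→Export→Dashboard = 5+11+4+8 = 28 giving 28 minutes.
Export is on the critical path; changing it to 5 makes that path 29 minutes.
The critical path is still Ingest→Clean→Export→Dashboard; finish is now 29 minutes.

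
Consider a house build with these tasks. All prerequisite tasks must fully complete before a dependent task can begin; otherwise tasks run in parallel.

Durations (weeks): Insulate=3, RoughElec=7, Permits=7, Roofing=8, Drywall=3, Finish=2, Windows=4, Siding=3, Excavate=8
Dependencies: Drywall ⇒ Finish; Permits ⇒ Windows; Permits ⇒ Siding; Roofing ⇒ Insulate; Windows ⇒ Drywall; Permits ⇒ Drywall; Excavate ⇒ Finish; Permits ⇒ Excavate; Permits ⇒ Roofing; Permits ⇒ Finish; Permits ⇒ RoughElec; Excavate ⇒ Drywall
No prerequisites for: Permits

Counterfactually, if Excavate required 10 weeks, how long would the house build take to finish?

The binding path is Permits→Excavate→Drywall→Finish = 7+8+3+2 = 20; finish at 20 weeks.
Excavate lies on that path, so at 10 weeks the path becomes 22 weeks.
The critical path is still Permits→Excavate→Drywall→Finish; finish is now 22 weeks.

22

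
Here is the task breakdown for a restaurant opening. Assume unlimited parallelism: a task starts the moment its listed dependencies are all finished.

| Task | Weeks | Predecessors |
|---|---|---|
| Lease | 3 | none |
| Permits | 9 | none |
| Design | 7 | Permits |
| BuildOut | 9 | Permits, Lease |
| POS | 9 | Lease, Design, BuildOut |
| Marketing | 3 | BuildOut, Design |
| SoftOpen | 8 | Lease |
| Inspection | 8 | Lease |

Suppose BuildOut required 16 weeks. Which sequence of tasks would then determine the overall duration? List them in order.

Permits, BuildOut, POS

Baseline: Permits→BuildOut→POS = 9+9+9 = 27 → 27 weeks.
BuildOut lies on that path, so at 16 weeks the path becomes 34 weeks.
No other chain overtakes it, so the finish is 34 weeks.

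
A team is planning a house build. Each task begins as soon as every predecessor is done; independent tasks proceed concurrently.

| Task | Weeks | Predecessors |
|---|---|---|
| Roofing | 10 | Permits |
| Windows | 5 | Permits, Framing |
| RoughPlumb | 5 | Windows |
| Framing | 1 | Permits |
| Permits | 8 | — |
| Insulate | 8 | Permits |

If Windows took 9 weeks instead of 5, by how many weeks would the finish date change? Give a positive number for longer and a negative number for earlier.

Baseline: Permits→Framing→Windows→RoughPlumb = 8+1+5+5 = 19 → 19 weeks.
Since Windows is critical, the +4 change carries straight to that chain (now 23 weeks).
The critical path is still Permits→Framing→Windows→RoughPlumb; finish is now 23 weeks.
Change in finish: 23 − 19 = +4 weeks.

4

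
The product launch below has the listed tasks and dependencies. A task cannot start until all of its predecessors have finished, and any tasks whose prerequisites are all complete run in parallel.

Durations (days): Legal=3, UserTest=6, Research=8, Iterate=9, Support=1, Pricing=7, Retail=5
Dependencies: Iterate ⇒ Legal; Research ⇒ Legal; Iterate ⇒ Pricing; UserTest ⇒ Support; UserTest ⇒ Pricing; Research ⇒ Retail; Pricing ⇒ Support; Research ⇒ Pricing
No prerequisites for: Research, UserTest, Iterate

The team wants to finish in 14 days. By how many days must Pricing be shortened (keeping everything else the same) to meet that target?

Current finish: 17 days; target: 14.
Pricing is on every critical path, so each day cut from Pricing cuts the finish by one (this holds down to a finish of 13).
Need 17 − 14 = 3 days off Pricing → Pricing becomes 4 days, finish becomes 14.

3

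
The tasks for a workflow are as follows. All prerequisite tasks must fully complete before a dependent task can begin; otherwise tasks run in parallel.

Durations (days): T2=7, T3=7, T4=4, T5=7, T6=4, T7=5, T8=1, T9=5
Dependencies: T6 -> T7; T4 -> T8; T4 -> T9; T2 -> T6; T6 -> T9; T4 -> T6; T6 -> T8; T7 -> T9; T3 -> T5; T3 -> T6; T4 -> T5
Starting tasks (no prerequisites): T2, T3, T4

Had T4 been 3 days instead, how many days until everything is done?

21

Actual critical path: T2→T6→T7→T9 = 7+4+5+5 = 21 ⇒ 21 days.
The longest path through T4 is only 18 days, so T4 has float 3.
The critical path is still T2→T6→T7→T9; finish is now 21 days.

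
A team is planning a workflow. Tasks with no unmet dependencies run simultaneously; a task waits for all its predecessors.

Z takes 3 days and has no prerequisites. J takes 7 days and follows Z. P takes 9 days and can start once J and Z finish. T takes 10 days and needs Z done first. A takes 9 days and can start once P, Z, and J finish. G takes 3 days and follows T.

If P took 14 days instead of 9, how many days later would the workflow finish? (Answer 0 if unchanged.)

5

The binding path is Z→J→P→A = 3+7+9+9 = 28; finish at 28 days.
P is on the critical path; changing it to 14 makes that path 33 days.
That remains the longest chain; total 33 days.
Change in finish: 33 − 28 = +5 days.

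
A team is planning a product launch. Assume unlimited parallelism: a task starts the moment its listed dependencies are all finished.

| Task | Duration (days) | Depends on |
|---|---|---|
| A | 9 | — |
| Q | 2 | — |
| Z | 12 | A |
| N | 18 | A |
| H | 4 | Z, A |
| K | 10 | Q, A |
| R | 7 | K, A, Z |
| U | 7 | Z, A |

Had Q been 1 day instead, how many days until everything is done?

28

The binding path is A→Z→R = 9+12+7 = 28; finish at 28 days.
Q has 9 days of float (longest path through it is 19).
No other chain overtakes it, so the finish is 28 days.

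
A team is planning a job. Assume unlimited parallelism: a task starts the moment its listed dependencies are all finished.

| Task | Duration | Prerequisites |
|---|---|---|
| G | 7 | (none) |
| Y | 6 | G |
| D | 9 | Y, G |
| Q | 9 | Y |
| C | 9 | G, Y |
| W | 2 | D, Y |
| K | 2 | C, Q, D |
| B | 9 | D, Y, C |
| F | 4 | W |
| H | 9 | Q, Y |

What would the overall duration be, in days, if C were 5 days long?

31

Actual critical path: G→Y→C→B = 7+6+9+9 = 31 ⇒ 31 days.
C is on the critical path; changing it to 5 makes that path 27 days.
New critical path: G→Y→D→B = 7+6+9+9 = 31 ⇒ 31 days.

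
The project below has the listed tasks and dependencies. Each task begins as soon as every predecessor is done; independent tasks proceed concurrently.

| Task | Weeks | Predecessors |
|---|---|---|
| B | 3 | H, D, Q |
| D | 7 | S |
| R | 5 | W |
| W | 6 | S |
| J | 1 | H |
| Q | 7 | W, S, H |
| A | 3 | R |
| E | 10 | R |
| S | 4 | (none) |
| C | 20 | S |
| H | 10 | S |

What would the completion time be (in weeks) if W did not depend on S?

24

Original critical path: S→W→R→E = 4+6+5+10 = 25 ⇒ 25 weeks.
Without S→W, W's earliest start moves from 4 to 0.
After: S→H→Q→B = 4+10+7+3 = 24 → 24 weeks.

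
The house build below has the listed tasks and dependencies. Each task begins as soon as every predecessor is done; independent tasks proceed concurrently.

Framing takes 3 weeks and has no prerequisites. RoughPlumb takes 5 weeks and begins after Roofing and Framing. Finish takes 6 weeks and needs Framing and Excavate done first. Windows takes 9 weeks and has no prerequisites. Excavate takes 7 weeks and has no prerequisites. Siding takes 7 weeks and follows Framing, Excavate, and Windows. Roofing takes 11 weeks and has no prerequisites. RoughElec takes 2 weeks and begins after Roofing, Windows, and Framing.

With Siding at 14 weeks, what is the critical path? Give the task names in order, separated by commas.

Windows, Siding

Baseline: Windows→Siding = 9+7 = 16 → 16 weeks.
Since Siding is critical, the +7 change carries straight to that chain (now 23 weeks).
No other chain overtakes it, so the finish is 23 weeks.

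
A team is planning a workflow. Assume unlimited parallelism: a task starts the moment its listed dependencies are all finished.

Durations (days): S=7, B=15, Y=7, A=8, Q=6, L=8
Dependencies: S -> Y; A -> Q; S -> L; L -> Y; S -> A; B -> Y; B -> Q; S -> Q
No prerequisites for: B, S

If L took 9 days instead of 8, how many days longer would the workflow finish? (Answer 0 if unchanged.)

Critical path before the change: S→L→Y = 7+8+7 = 22 giving 22 days.
Since L is critical, the +1 change carries straight to that chain (now 23 days).
That remains the longest chain; total 23 days.
Change in finish: 23 − 22 = +1 days.

1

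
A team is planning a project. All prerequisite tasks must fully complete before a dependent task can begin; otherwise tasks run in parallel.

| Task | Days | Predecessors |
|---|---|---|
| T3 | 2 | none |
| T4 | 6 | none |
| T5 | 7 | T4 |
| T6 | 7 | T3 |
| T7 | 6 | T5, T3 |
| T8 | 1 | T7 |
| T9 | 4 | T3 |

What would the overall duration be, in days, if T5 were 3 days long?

16

The binding path is T4→T5→T7→T8 = 6+7+6+1 = 20; finish at 20 days.
Since T5 is critical, the -4 change carries straight to that chain (now 16 days).
The critical path is still T4→T5→T7→T8; finish is now 16 days.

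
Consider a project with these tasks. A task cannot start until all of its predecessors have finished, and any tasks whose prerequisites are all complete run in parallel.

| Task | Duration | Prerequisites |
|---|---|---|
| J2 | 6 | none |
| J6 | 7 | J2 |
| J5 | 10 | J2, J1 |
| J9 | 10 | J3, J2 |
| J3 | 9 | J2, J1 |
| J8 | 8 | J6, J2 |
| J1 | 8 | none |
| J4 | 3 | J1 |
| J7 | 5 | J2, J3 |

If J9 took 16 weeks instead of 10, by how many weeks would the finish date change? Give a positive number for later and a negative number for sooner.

6

As given, the longest chain is J1→J3→J9 = 8+9+10 = 27, so the finish is 27 weeks.
Since J9 is critical, the +6 change carries straight to that chain (now 33 weeks).
The critical path is still J1→J3→J9; finish is now 33 weeks.
Change in finish: 33 − 27 = +6 weeks.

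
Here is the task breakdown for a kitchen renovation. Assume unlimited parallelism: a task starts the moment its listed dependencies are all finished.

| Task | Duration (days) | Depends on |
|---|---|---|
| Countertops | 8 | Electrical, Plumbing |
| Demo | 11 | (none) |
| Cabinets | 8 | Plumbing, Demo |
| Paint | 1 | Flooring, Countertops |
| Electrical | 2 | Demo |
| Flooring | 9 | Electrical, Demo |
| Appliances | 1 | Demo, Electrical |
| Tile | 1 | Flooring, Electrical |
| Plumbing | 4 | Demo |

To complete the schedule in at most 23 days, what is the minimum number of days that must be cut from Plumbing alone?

1

Current finish: 24 days; target: 23.
Plumbing is on every critical path, so each day cut from Plumbing cuts the finish by one (this holds down to a finish of 23).
Need 24 − 23 = 1 day off Plumbing → Plumbing becomes 3 days, finish becomes 23.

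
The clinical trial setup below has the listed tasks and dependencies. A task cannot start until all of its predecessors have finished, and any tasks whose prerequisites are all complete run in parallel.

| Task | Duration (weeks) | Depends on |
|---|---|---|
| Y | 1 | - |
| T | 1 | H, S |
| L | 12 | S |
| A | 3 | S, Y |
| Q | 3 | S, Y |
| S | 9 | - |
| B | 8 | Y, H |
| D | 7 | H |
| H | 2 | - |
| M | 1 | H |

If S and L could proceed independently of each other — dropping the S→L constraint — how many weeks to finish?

12

With the dependency in place, S→L = 9+12 = 21 sets the finish at 21 weeks.
Without S→L, L's earliest start moves from 9 to 0.
After: S→Q = 9+3 = 12 → 12 weeks.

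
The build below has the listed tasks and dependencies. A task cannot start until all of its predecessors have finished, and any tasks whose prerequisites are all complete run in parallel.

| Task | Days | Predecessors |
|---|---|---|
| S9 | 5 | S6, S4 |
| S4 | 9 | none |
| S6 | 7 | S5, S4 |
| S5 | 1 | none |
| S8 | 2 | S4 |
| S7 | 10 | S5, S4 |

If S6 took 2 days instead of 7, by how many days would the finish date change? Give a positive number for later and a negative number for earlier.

As given, the longest chain is S4→S6→S9 = 9+7+5 = 21, so the finish is 21 days.
S6 is on the critical path; changing it to 2 makes that path 16 days.
Now S4→S7 = 9+10 = 19 is longest, so the finish becomes 19 days.
Change in finish: 19 − 21 = -2 days.

-2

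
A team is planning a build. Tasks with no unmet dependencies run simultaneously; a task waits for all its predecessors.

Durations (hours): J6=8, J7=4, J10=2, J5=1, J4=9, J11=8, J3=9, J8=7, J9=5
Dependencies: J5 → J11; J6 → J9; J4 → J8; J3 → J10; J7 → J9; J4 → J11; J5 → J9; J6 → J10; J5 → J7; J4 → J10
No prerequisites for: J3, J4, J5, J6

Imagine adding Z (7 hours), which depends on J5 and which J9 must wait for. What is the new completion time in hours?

17

Originally the build takes 17 hours.
With Z inserted, J9 now waits for max(J6, J5, J7, Z).
New critical path: J4→J11 = 9+8 = 17 ⇒ 17 hours.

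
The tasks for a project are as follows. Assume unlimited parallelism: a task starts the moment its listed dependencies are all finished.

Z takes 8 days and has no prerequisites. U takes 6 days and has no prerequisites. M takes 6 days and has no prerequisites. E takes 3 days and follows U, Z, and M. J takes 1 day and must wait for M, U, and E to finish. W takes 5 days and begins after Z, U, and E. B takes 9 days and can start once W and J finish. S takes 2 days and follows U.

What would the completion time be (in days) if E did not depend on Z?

Before: longest chain Z→E→W→B = 8+3+5+9 = 25, finish 25.
Without Z→E, E's earliest start moves from 8 to 6.
After: U→E→W→B = 6+3+5+9 = 23 → 23 days.

23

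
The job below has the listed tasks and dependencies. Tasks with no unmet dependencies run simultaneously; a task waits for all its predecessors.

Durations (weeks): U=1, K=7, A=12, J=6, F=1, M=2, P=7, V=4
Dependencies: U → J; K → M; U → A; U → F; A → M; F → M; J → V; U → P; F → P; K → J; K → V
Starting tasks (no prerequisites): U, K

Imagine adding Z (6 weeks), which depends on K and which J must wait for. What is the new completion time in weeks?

23

Originally the schedule takes 17 weeks.
With Z inserted, J now waits for max(U, K, Z).
New critical path: K→Z→J→V = 7+6+6+4 = 23 ⇒ 23 weeks.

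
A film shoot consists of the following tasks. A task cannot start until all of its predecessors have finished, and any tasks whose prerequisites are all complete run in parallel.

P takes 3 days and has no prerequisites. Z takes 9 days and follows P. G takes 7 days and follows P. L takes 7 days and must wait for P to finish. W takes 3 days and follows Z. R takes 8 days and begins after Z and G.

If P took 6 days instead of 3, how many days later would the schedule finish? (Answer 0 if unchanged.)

3

As given, the longest chain is P→Z→R = 3+9+8 = 20, so the finish is 20 days.
P is on the critical path; changing it to 6 makes that path 23 days.
No other chain overtakes it, so the finish is 23 days.
Change in finish: 23 − 20 = +3 days.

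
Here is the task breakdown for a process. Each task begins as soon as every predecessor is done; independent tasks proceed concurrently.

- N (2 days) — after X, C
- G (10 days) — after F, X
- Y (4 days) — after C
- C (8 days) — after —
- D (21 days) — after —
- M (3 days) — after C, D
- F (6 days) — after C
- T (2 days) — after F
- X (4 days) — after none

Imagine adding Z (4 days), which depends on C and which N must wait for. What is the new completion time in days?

24

Originally the project takes 24 days.
With Z inserted, N now waits for max(X, C, Z).
New critical path: C→F→G = 8+6+10 = 24 ⇒ 24 days.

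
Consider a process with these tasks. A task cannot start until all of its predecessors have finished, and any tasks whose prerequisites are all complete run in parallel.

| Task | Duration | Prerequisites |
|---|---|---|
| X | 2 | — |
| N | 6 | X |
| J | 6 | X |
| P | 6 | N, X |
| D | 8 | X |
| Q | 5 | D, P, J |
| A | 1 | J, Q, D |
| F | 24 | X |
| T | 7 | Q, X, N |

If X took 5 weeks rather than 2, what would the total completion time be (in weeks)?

Baseline: X→N→P→Q→T = 2+6+6+5+7 = 26 → 26 weeks.
X is on the critical path; changing it to 5 makes that path 29 weeks.
The critical path is still X→N→P→Q→T; finish is now 29 weeks.

29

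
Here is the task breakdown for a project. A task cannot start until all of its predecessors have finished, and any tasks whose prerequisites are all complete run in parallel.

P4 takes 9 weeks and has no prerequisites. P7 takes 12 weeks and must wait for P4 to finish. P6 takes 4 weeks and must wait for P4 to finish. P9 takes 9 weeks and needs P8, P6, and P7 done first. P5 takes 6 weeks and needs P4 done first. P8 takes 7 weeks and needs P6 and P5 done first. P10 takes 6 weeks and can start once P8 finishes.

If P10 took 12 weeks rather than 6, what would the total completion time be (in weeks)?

34

Baseline: P4→P5→P8→P9 = 9+6+7+9 = 31 → 31 weeks.
P10 has 3 weeks of float (longest path through it is 28).
Now P4→P5→P8→P10 = 9+6+7+12 = 34 is longest, so the finish becomes 34 weeks.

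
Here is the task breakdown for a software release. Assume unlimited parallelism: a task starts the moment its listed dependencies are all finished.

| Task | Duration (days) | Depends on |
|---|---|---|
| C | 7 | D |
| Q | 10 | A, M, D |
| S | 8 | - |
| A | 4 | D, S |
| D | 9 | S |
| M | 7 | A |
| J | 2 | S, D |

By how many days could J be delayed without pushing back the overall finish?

The longest chain is S→D→A→M→Q = 8+9+4+7+10 = 38; overall finish 38 days.
The longest chain containing J totals 19 days.
So J can slip 38 − 19 = 19 days.

19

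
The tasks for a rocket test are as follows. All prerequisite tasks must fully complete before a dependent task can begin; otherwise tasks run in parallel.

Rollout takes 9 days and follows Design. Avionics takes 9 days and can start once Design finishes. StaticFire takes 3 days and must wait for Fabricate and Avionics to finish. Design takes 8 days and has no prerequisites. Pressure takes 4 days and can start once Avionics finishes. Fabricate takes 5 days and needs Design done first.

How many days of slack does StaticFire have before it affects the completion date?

Critical path: Design→Avionics→Pressure = 8+9+4 = 21, so the finish is 21 days.
The longest chain containing StaticFire totals 20 days.
Float = 21 − 20 = 1.

1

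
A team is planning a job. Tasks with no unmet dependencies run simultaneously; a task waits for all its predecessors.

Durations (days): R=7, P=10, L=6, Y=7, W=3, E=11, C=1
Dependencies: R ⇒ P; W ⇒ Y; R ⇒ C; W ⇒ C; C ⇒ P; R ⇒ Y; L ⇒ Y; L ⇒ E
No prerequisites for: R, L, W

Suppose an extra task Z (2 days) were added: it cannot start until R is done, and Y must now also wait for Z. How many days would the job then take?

18

Originally the job takes 18 days.
With Z inserted, Y now waits for max(L, R, W, Z).
New critical path: R→C→P = 7+1+10 = 18 ⇒ 18 days.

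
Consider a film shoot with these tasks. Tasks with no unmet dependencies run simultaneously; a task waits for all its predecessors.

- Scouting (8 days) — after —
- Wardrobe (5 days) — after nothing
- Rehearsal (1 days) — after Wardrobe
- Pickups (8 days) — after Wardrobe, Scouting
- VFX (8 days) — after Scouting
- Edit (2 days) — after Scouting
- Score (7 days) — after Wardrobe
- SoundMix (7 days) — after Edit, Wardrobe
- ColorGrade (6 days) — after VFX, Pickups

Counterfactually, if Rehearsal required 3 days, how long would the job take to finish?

As given, the longest chain is Scouting→Pickups→ColorGrade = 8+8+6 = 22, so the finish is 22 days.
Rehearsal is off the critical path — its longest chain is 6 days, giving 16 of slack.
That remains the longest chain; total 22 days.

22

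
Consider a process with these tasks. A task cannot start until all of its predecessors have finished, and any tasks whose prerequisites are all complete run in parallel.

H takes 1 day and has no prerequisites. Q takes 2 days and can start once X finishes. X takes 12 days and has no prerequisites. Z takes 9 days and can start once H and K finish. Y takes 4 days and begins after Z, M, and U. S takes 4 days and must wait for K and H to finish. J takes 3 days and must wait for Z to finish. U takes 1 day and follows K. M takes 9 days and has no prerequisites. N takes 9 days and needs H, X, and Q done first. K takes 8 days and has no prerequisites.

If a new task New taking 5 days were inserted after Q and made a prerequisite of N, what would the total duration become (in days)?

28

Originally the project takes 23 days.
With New inserted, N now waits for max(H, X, Q, New).
New critical path: X→Q→New→N = 12+2+5+9 = 28 ⇒ 28 days.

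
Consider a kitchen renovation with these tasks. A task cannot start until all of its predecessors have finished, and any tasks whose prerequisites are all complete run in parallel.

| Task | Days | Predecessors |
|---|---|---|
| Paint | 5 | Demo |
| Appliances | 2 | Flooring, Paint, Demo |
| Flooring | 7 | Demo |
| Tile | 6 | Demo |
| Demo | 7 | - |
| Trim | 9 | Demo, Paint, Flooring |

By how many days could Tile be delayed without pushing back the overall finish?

10

The longest chain is Demo→Flooring→Trim = 7+7+9 = 23; overall finish 23 days.
Longest path through Tile: 13 days (earliest finish 13, latest finish 23).
So Tile can slip 23 − 13 = 10 days.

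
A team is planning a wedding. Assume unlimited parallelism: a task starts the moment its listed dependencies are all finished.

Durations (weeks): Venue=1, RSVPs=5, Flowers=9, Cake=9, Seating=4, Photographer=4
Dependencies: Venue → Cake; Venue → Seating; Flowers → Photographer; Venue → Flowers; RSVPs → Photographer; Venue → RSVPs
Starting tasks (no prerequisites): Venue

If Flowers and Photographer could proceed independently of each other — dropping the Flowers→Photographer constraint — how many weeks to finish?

Original critical path: Venue→Flowers→Photographer = 1+9+4 = 14 ⇒ 14 weeks.
Without Flowers→Photographer, Photographer's earliest start moves from 10 to 6.
After: Venue→RSVPs→Photographer = 1+5+4 = 10 → 10 weeks.

10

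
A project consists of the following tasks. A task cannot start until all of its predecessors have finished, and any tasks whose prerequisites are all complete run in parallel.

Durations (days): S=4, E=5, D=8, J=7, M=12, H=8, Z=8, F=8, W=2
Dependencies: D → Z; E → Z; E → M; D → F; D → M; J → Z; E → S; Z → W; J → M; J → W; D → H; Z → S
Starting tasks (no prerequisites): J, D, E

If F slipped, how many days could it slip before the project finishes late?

D→M = 8+12 = 20 sets the makespan at 20 days.
The longest chain containing F totals 16 days.
So F can slip 20 − 16 = 4 days.

4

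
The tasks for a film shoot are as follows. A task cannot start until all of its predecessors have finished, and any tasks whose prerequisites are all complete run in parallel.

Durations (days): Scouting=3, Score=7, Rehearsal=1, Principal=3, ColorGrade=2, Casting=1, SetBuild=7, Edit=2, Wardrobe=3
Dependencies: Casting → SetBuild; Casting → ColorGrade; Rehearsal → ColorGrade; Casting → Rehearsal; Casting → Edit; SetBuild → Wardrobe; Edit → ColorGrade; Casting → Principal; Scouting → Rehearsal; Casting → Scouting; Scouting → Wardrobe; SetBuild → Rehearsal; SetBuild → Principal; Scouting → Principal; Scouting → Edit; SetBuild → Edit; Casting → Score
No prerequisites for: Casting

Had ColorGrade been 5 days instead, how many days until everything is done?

Baseline: Casting→SetBuild→Edit→ColorGrade = 1+7+2+2 = 12 → 12 days.
Since ColorGrade is critical, the +3 change carries straight to that chain (now 15 days).
The critical path is still Casting→SetBuild→Edit→ColorGrade; finish is now 15 days.

15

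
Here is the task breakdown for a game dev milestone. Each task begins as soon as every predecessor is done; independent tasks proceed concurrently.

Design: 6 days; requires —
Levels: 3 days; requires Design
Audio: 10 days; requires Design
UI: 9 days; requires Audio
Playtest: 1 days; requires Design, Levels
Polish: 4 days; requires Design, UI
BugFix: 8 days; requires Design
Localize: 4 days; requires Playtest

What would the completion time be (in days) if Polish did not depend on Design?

Original critical path: Design→Audio→UI→Polish = 6+10+9+4 = 29 ⇒ 29 days.
Dropping Design→Polish doesn't change Polish's earliest start (25); another predecessor still binds.
The longest chain is now Design→Audio→UI→Polish = 6+10+9+4 = 29, so the schedule takes 29 days.

29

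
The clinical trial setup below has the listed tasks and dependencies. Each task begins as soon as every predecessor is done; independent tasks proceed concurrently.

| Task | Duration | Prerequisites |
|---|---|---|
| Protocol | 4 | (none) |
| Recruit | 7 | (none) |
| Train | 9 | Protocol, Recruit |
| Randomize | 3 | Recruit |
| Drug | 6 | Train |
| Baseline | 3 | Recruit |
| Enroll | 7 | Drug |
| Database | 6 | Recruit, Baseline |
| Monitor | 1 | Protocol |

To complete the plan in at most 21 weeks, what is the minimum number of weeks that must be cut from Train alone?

Current finish: 29 weeks; target: 21.
Train is on every critical path, so each week cut from Train cuts the finish by one (this holds down to a finish of 21).
Need 29 − 21 = 8 weeks off Train → Train becomes 1 week, finish becomes 21.

8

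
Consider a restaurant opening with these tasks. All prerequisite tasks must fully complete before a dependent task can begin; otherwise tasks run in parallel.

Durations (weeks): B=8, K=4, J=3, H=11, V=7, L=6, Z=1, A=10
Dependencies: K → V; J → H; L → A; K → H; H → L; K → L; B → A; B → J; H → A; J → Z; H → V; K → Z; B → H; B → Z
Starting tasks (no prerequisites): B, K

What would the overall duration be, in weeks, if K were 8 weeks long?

38

The binding path is B→J→H→L→A = 8+3+11+6+10 = 38; finish at 38 weeks.
K is off the critical path — its longest chain is 31 weeks, giving 7 of slack.
That remains the longest chain; total 38 weeks.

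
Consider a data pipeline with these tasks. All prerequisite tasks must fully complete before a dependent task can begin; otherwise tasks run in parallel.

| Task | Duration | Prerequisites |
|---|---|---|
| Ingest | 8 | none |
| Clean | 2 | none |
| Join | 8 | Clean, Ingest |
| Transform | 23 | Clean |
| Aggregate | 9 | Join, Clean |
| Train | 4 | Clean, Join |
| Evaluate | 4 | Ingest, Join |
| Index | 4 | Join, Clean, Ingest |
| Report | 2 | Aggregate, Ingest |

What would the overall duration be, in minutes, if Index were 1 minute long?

27

Critical path before the change: Ingest→Join→Aggregate→Report = 8+8+9+2 = 27 giving 27 minutes.
Index has 7 minutes of float (longest path through it is 20).
The critical path is still Ingest→Join→Aggregate→Report; finish is now 27 minutes.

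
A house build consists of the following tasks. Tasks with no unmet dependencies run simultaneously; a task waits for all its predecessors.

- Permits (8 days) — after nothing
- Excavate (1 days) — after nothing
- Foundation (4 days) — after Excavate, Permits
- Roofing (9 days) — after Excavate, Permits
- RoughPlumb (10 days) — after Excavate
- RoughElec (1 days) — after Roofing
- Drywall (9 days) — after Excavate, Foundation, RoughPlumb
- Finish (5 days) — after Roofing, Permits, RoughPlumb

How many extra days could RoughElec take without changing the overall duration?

Critical path: Permits→Roofing→Finish = 8+9+5 = 22, so the finish is 22 days.
RoughElec finishes as early as 18 and must finish by 22.
Slack of RoughElec = 21 − 17 = 4 days.

4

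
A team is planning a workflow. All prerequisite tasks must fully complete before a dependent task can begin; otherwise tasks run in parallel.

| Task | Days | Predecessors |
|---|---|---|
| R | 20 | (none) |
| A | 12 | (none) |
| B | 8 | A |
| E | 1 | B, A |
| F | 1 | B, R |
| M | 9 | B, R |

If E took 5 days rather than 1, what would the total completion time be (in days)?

29

The binding path is R→M = 20+9 = 29; finish at 29 days.
The longest path through E is only 21 days, so E has float 8.
No other chain overtakes it, so the finish is 29 days.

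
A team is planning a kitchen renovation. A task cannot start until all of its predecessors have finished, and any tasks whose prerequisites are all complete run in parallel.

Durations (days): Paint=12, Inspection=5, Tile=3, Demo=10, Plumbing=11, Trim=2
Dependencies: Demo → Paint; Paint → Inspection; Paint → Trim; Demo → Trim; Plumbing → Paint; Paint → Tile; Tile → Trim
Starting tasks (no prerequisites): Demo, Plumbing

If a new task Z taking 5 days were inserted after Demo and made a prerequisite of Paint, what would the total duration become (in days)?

32

Originally the project takes 28 days.
With Z inserted, Paint now waits for max(Plumbing, Demo, Z).
New critical path: Demo→Z→Paint→Tile→Trim = 10+5+12+3+2 = 32 ⇒ 32 days.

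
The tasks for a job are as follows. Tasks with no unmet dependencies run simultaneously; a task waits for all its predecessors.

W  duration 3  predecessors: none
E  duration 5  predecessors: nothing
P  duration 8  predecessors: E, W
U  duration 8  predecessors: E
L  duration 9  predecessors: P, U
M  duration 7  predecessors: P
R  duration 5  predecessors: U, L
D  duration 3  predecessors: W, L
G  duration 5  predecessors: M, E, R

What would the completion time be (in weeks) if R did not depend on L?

25

Original critical path: E→P→L→R→G = 5+8+9+5+5 = 32 ⇒ 32 weeks.
Without L→R, R's earliest start moves from 22 to 13.
New critical path: E→P→L→D = 5+8+9+3 = 25 ⇒ 25 weeks.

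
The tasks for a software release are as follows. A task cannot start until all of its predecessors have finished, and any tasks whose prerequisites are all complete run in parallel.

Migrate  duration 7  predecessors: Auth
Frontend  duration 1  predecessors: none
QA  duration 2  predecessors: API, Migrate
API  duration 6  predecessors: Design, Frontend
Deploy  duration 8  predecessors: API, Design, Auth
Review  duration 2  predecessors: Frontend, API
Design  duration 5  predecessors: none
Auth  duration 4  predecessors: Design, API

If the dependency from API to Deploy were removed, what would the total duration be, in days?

24

With the dependency in place, Design→API→Auth→Migrate→QA = 5+6+4+7+2 = 24 sets the finish at 24 days.
Dropping API→Deploy doesn't change Deploy's earliest start (15); another predecessor still binds.
The longest chain is now Design→API→Auth→Migrate→QA = 5+6+4+7+2 = 24, so the software release takes 24 days.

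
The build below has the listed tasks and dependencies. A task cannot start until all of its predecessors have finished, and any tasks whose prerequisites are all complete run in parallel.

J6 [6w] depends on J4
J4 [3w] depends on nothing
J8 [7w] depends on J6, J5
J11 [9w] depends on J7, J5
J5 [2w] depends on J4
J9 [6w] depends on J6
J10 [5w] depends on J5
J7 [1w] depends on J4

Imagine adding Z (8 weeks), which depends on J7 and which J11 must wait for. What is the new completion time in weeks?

21

Originally the plan takes 16 weeks.
With Z inserted, J11 now waits for max(J7, J5, Z).
New critical path: J4→J7→Z→J11 = 3+1+8+9 = 21 ⇒ 21 weeks.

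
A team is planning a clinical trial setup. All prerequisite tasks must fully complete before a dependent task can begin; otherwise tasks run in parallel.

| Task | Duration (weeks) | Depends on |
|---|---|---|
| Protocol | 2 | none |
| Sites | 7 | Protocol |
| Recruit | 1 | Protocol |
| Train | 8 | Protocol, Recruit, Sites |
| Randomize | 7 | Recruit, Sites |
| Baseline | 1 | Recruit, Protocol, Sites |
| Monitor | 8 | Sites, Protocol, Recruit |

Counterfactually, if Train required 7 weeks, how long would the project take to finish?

The binding path is Protocol→Sites→Train = 2+7+8 = 17; finish at 17 weeks.
Since Train is critical, the -1 change carries straight to that chain (now 16 weeks).
Now Protocol→Sites→Monitor = 2+7+8 = 17 is longest, so the finish becomes 17 weeks.

17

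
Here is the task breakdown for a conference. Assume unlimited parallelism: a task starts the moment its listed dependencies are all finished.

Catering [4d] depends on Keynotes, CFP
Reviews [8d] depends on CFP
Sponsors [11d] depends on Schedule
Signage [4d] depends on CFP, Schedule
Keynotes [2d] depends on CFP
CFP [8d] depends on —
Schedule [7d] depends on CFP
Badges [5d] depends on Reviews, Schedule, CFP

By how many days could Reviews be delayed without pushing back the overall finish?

Critical path: CFP→Schedule→Sponsors = 8+7+11 = 26, so the finish is 26 days.
Longest path through Reviews: 21 days (earliest finish 16, latest finish 21).
Float = 26 − 21 = 5.

5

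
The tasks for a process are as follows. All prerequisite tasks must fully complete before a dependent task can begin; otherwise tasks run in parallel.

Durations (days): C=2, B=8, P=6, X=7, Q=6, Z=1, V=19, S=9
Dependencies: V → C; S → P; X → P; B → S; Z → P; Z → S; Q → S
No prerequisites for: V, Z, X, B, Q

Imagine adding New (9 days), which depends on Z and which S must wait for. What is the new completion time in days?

25

Originally the job takes 23 days.
With New inserted, S now waits for max(B, Q, Z, New).
New critical path: Z→New→S→P = 1+9+9+6 = 25 ⇒ 25 days.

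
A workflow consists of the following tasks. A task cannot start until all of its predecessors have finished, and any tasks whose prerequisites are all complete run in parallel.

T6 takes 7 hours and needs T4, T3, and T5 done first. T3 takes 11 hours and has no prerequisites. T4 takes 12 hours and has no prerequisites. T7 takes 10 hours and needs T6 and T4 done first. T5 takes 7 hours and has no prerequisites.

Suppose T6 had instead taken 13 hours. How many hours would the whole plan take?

The binding path is T4→T6→T7 = 12+7+10 = 29; finish at 29 hours.
Since T6 is critical, the +6 change carries straight to that chain (now 35 hours).
No other chain overtakes it, so the finish is 35 hours.

35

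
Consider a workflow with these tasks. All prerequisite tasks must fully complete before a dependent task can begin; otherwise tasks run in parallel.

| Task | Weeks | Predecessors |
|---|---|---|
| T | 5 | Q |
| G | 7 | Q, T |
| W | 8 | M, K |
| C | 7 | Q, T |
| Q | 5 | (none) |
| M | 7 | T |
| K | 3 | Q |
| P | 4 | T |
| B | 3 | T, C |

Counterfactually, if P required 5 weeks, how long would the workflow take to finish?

The binding path is Q→T→M→W = 5+5+7+8 = 25; finish at 25 weeks.
P has 11 weeks of float (longest path through it is 14).
The critical path is still Q→T→M→W; finish is now 25 weeks.

25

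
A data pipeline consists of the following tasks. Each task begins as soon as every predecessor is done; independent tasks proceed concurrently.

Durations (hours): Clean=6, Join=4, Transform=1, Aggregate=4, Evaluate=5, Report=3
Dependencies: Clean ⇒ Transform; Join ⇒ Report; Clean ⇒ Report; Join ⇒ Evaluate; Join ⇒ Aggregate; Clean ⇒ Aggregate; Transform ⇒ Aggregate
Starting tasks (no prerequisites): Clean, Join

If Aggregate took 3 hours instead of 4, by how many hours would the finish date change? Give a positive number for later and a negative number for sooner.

-1

The binding path is Clean→Transform→Aggregate = 6+1+4 = 11; finish at 11 hours.
Since Aggregate is critical, the -1 change carries straight to that chain (now 10 hours).
No other chain overtakes it, so the finish is 10 hours.
Change in finish: 10 − 11 = -1 hours.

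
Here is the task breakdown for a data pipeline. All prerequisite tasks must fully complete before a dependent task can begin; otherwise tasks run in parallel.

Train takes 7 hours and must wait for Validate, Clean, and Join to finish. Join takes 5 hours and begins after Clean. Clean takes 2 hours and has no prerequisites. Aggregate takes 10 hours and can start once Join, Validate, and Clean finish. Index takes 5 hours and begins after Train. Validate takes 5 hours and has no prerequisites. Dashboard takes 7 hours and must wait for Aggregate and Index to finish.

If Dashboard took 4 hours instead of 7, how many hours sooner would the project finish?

Baseline: Clean→Join→Train→Index→Dashboard = 2+5+7+5+7 = 26 → 26 hours.
Since Dashboard is critical, the -3 change carries straight to that chain (now 23 hours).
That remains the longest chain; total 23 hours.
Change in finish: 23 − 26 = -3 hours.

3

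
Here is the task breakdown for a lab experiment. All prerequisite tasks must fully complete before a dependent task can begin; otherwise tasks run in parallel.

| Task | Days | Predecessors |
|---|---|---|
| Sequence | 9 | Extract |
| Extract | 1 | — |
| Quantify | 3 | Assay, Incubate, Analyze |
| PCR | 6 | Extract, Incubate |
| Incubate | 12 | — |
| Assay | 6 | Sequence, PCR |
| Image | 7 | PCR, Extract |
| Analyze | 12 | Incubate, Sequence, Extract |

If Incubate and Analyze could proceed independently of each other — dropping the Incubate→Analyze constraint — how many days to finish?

With the dependency in place, Incubate→PCR→Assay→Quantify = 12+6+6+3 = 27 sets the finish at 27 days.
Without Incubate→Analyze, Analyze's earliest start moves from 12 to 10.
The longest chain is now Incubate→PCR→Assay→Quantify = 12+6+6+3 = 27, so the project takes 27 days.

27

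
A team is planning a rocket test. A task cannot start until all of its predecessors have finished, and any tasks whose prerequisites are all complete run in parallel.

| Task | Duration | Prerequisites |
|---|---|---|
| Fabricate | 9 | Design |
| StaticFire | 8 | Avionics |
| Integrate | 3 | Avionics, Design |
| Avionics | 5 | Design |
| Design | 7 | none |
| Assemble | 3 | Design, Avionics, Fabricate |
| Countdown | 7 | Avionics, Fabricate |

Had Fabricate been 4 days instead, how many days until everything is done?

20

The binding path is Design→Fabricate→Countdown = 7+9+7 = 23; finish at 23 days.
Fabricate lies on that path, so at 4 days the path becomes 18 days.
Now Design→Avionics→StaticFire = 7+5+8 = 20 is longest, so the finish becomes 20 days.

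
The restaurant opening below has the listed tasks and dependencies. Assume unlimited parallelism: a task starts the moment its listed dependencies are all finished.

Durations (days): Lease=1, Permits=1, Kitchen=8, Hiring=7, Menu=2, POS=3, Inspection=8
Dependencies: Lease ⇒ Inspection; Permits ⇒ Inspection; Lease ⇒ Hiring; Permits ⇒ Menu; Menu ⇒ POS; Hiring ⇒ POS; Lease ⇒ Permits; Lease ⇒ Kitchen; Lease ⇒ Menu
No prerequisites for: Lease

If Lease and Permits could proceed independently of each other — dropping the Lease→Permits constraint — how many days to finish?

With the dependency in place, Lease→Hiring→POS = 1+7+3 = 11 sets the finish at 11 days.
Without Lease→Permits, Permits's earliest start moves from 1 to 0.
The longest chain is now Lease→Hiring→POS = 1+7+3 = 11, so the job takes 11 days.

11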